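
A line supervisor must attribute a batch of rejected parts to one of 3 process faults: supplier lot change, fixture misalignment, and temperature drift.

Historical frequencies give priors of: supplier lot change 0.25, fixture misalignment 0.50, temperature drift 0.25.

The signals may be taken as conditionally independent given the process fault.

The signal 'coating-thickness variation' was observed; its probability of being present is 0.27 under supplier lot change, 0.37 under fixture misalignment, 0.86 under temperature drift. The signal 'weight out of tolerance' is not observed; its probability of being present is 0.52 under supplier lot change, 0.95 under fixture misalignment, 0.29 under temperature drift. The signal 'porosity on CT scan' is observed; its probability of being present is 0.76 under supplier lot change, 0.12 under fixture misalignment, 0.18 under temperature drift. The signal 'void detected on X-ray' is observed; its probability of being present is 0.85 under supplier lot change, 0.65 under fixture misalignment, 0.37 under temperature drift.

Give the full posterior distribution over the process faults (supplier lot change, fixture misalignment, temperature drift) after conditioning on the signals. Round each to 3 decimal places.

0.658, 0.023, 0.320

Multiply each prior by the joint likelihood of the signal pattern (using 1 − P(present | H) for each absent signal):
  supplier lot change: 0.25 × 0.27 × (1 − 0.52) × 0.76 × 0.85 = 0.02093
  fixture misalignment: 0.50 × 0.37 × (1 − 0.95) × 0.12 × 0.65 = 0.0007215
  temperature drift: 0.25 × 0.86 × (1 − 0.29) × 0.18 × 0.37 = 0.010166
Normalizing constant Z = 0.02093 + 0.0007215 + 0.010166 = 0.031818.
P(supplier lot change | evidence) = 0.02093 / 0.031818 ≈ 0.658
P(fixture misalignment | evidence) = 0.0007215 / 0.031818 ≈ 0.023
P(temperature drift | evidence) = 0.010166 / 0.031818 ≈ 0.320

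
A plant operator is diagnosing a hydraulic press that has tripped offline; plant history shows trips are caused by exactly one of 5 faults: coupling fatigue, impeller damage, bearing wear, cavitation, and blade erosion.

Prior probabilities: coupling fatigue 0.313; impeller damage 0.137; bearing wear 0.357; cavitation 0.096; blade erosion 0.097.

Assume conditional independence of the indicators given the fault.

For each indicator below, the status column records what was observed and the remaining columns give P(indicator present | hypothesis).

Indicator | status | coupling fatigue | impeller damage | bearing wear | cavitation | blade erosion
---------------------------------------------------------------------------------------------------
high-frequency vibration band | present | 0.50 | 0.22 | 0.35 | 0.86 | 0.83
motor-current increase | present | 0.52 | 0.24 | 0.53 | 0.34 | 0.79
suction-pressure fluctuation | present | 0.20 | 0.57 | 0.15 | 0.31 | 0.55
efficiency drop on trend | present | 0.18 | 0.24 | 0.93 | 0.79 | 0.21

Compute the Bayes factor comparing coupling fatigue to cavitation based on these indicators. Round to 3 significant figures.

Joint likelihood of the indicator pattern under each hypothesis:
  coupling fatigue: 0.50 × 0.52 × 0.20 × 0.18 = 0.00936
  cavitation: 0.86 × 0.34 × 0.31 × 0.79 = 0.071609
Bayes factor = 0.00936 / 0.071609 ≈ 0.131

0.131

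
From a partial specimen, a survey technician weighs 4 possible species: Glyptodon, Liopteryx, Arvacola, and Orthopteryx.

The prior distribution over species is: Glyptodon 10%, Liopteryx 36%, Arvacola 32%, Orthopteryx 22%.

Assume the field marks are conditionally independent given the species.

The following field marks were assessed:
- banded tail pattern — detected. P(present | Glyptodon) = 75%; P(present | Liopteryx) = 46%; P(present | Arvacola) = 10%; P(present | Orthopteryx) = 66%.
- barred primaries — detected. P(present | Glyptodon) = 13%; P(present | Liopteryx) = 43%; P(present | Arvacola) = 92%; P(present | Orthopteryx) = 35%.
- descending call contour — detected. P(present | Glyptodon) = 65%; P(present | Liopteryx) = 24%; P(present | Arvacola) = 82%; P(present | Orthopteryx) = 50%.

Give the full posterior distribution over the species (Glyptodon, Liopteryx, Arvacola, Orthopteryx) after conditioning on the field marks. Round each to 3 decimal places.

For each hypothesis, the unnormalized posterior weight is prior × product of the field mark likelihoods:
  Glyptodon: 0.10 × 0.75 × 0.13 × 0.65 = 0.0063375
  Liopteryx: 0.36 × 0.46 × 0.43 × 0.24 = 0.01709
  Arvacola: 0.32 × 0.10 × 0.92 × 0.82 = 0.024141
  Orthopteryx: 0.22 × 0.66 × 0.35 × 0.50 = 0.02541
The unnormalized weights sum to 0.072978.
P(Glyptodon | evidence) = 0.0063375 / 0.072978 ≈ 0.087
P(Liopteryx | evidence) = 0.01709 / 0.072978 ≈ 0.234
P(Arvacola | evidence) = 0.024141 / 0.072978 ≈ 0.331
P(Orthopteryx | evidence) = 0.02541 / 0.072978 ≈ 0.348

0.087, 0.234, 0.331, 0.348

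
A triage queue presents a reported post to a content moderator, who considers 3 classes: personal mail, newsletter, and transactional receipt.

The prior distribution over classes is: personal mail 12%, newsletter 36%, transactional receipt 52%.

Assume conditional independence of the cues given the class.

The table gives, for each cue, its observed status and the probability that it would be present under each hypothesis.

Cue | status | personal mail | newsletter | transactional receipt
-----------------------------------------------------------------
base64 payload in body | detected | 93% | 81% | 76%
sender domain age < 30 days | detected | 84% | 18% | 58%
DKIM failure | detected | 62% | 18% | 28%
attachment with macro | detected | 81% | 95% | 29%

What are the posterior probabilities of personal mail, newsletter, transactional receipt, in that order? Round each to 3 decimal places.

0.631, 0.120, 0.249

By Bayes' rule with conditional independence, the unnormalized weight for each hypothesis is prior × ∏ likelihoods:
  personal mail: 0.12 × 0.93 × 0.84 × 0.62 × 0.81 = 0.047078
  newsletter: 0.36 × 0.81 × 0.18 × 0.18 × 0.95 = 0.0089754
  transactional receipt: 0.52 × 0.76 × 0.58 × 0.28 × 0.29 = 0.018612
Marginal likelihood of the evidence = 0.074666.
P(personal mail | evidence) = 0.047078 / 0.074666 ≈ 0.631
P(newsletter | evidence) = 0.0089754 / 0.074666 ≈ 0.120
P(transactional receipt | evidence) = 0.018612 / 0.074666 ≈ 0.249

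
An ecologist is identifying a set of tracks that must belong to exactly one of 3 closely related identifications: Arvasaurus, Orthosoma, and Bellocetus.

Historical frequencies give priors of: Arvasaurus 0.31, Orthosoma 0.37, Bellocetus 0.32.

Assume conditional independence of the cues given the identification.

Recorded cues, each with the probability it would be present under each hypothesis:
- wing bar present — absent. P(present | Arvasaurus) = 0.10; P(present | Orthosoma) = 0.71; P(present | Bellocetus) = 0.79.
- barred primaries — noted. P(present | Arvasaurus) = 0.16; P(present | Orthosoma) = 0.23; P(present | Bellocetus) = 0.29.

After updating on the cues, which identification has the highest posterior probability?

Arvasaurus

For each hypothesis, the unnormalized posterior weight is prior × product of the cue likelihoods (using 1 − P(present | H) for each absent cue):
  Arvasaurus: 0.31 × (1 − 0.10) × 0.16 = 0.04464
  Orthosoma: 0.37 × (1 − 0.71) × 0.23 = 0.024679
  Bellocetus: 0.32 × (1 − 0.79) × 0.29 = 0.019488
The unnormalized weights sum to 0.088807.
P(Arvasaurus | evidence) ≈ 0.04464 / 0.088807 ≈ 0.503
P(Orthosoma | evidence) ≈ 0.024679 / 0.088807 ≈ 0.278
P(Bellocetus | evidence) ≈ 0.019488 / 0.088807 ≈ 0.219
The largest is 0.503, so Arvasaurus is most probable.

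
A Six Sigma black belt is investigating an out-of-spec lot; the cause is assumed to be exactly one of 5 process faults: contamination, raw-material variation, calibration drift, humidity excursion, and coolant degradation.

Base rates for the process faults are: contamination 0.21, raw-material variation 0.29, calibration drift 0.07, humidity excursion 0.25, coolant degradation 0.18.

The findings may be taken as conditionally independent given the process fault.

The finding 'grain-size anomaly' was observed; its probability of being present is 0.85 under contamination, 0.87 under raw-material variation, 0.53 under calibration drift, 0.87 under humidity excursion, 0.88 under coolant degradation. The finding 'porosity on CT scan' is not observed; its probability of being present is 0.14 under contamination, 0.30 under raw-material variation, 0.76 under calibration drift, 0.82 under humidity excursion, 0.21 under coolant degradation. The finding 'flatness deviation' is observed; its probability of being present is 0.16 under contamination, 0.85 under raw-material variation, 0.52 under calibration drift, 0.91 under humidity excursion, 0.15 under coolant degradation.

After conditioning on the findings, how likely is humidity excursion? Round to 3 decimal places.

0.152

By Bayes' rule with conditional independence, the unnormalized weight for each hypothesis is prior × ∏ likelihoods (using 1 − P(present | H) for each absent finding):
  contamination: 0.21 × 0.85 × (1 − 0.14) × 0.16 = 0.024562
  raw-material variation: 0.29 × 0.87 × (1 − 0.30) × 0.85 = 0.15012
  calibration drift: 0.07 × 0.53 × (1 − 0.76) × 0.52 = 0.0046301
  humidity excursion: 0.25 × 0.87 × (1 − 0.82) × 0.91 = 0.035627
  coolant degradation: 0.18 × 0.88 × (1 − 0.21) × 0.15 = 0.01877
Marginal likelihood of the evidence = 0.23371.
P(humidity excursion | evidence) = 0.035627 / 0.23371 ≈ 0.152.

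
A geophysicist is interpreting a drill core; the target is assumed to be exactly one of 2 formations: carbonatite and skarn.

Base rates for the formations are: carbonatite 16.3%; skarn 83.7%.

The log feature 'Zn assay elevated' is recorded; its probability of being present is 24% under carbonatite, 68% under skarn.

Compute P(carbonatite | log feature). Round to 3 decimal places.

0.064

By Bayes' rule, the unnormalized weight for each hypothesis is prior × likelihood:
  carbonatite: 0.163 × 0.24 = 0.03912
  skarn: 0.837 × 0.68 = 0.56916
The unnormalized weights sum to 0.60828.
P(carbonatite | evidence) = 0.03912 / 0.60828 ≈ 0.064.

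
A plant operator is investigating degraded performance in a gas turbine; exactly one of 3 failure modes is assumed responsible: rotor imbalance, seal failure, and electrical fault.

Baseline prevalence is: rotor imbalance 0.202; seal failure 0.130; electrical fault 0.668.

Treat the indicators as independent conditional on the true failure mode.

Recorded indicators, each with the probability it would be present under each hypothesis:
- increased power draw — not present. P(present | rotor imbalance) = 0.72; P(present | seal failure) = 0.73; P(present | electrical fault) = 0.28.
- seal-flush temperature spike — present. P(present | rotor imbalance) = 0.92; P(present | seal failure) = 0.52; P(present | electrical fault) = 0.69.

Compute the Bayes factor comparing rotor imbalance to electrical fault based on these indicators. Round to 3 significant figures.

Take the product of per-indicator likelihoods under each hypothesis (using 1 − P(present | H) for each absent indicator), then divide.
  rotor imbalance: (1 − 0.72) × 0.92 = 0.2576
  electrical fault: (1 − 0.28) × 0.69 = 0.4968
Bayes factor = 0.2576 / 0.4968 ≈ 0.519

0.519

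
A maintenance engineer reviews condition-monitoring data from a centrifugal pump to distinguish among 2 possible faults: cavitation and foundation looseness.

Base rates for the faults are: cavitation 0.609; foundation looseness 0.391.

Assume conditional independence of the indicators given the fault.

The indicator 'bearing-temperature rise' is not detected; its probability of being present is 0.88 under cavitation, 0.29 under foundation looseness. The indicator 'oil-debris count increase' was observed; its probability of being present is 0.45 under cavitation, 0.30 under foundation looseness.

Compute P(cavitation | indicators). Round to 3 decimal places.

0.283

Multiply each prior by the joint likelihood of the indicator pattern (using 1 − P(present | H) for each absent indicator):
  cavitation: 0.609 × (1 − 0.88) × 0.45 = 0.032886
  foundation looseness: 0.391 × (1 − 0.29) × 0.30 = 0.083283
Normalizing constant Z = 0.032886 + 0.083283 = 0.11617.
P(cavitation | evidence) = 0.032886 / 0.11617 ≈ 0.283.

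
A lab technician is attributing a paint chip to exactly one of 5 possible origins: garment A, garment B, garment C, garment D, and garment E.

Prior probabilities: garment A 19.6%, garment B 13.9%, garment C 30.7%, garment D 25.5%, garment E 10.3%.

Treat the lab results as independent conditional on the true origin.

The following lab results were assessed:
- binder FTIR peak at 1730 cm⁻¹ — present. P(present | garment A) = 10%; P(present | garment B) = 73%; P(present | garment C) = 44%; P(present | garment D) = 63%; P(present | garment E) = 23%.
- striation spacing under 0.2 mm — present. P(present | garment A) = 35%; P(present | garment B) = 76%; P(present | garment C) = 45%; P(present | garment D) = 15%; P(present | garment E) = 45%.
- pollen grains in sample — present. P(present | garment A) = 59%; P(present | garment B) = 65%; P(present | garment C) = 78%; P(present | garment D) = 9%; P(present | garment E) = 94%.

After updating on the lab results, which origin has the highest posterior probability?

By Bayes' rule with conditional independence, the unnormalized weight for each hypothesis is prior × ∏ likelihoods:
  garment A: 0.196 × 0.10 × 0.35 × 0.59 = 0.0040474
  garment B: 0.139 × 0.73 × 0.76 × 0.65 = 0.050126
  garment C: 0.307 × 0.44 × 0.45 × 0.78 = 0.047413
  garment D: 0.255 × 0.63 × 0.15 × 0.09 = 0.0021688
  garment E: 0.103 × 0.23 × 0.45 × 0.94 = 0.010021
Normalizing constant Z = 0.0040474 + 0.050126 + 0.047413 + 0.0021688 + 0.010021 = 0.11378.
P(garment A | evidence) ≈ 0.0040474 / 0.11378 ≈ 0.036
P(garment B | evidence) ≈ 0.050126 / 0.11378 ≈ 0.441
P(garment C | evidence) ≈ 0.047413 / 0.11378 ≈ 0.417
P(garment D | evidence) ≈ 0.0021688 / 0.11378 ≈ 0.019
P(garment E | evidence) ≈ 0.010021 / 0.11378 ≈ 0.088
The largest is 0.441, so garment B is most probable.

garment B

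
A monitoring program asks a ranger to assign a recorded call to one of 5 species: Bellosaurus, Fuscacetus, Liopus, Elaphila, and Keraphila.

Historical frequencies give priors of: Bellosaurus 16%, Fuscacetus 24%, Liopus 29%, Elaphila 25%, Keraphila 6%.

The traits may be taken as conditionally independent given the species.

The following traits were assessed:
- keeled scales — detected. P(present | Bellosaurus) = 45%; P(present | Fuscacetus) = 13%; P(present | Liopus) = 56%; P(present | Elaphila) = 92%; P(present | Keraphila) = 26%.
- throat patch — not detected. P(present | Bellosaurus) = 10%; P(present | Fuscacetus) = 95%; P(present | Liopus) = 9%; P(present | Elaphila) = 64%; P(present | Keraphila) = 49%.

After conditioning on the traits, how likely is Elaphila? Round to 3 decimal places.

0.272

For each hypothesis, the unnormalized posterior weight is prior × product of the trait likelihoods (using 1 − P(present | H) for each absent trait):
  Bellosaurus: 0.16 × 0.45 × (1 − 0.10) = 0.0648
  Fuscacetus: 0.24 × 0.13 × (1 − 0.95) = 0.00156
  Liopus: 0.29 × 0.56 × (1 − 0.09) = 0.14778
  Elaphila: 0.25 × 0.92 × (1 − 0.64) = 0.0828
  Keraphila: 0.06 × 0.26 × (1 − 0.49) = 0.007956
Normalizing constant Z = 0.0648 + 0.00156 + 0.14778 + 0.0828 + 0.007956 = 0.3049.
P(Elaphila | evidence) = 0.0828 / 0.3049 ≈ 0.272.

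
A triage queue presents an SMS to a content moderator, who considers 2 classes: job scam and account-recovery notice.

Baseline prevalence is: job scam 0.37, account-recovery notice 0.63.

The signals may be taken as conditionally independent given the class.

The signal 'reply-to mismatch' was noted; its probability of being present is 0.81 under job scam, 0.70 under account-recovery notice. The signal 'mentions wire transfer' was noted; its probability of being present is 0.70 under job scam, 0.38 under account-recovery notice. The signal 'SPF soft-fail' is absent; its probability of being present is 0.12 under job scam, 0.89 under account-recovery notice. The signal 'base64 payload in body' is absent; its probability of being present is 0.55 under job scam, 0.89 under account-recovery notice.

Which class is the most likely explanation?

job scam

For each hypothesis, the unnormalized posterior weight is prior × product of the signal likelihoods (using 1 − P(present | H) for each absent signal):
  job scam: 0.37 × 0.81 × 0.70 × (1 − 0.12) × (1 − 0.55) = 0.083077
  account-recovery notice: 0.63 × 0.70 × 0.38 × (1 − 0.89) × (1 − 0.89) = 0.0020277
The unnormalized weights sum to 0.085105.
P(job scam | evidence) ≈ 0.083077 / 0.085105 ≈ 0.976
P(account-recovery notice | evidence) ≈ 0.0020277 / 0.085105 ≈ 0.024
The largest is 0.976, so job scam is most probable.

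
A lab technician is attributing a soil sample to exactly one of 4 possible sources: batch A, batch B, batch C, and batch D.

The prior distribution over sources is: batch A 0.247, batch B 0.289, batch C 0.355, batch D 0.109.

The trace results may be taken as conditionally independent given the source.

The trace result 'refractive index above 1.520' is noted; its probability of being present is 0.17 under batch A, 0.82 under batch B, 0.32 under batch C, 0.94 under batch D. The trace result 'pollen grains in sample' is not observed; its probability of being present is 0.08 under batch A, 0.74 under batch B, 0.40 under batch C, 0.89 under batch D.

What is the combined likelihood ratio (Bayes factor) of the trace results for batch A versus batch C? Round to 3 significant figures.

0.815

Joint likelihood of the trace result pattern under each hypothesis (using 1 − P(present | H) for each absent trace result):
  batch A: 0.17 × (1 − 0.08) = 0.1564
  batch C: 0.32 × (1 − 0.40) = 0.192
Bayes factor = 0.1564 / 0.192 ≈ 0.815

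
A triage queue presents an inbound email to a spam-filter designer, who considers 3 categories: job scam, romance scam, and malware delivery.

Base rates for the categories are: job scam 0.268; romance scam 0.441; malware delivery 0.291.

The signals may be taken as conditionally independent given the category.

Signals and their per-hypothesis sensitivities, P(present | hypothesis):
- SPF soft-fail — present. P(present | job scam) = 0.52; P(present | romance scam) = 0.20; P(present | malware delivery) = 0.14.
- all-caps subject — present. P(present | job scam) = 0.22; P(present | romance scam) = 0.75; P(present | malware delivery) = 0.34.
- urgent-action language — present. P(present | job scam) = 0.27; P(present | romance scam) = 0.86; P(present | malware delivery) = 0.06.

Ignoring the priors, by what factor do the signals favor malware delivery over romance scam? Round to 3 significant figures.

0.0221

The Bayes factor is the ratio of the joint likelihoods of the signal pattern under the two hypotheses.
  malware delivery: 0.14 × 0.34 × 0.06 = 0.002856
  romance scam: 0.20 × 0.75 × 0.86 = 0.129
Bayes factor = 0.002856 / 0.129 ≈ 0.0221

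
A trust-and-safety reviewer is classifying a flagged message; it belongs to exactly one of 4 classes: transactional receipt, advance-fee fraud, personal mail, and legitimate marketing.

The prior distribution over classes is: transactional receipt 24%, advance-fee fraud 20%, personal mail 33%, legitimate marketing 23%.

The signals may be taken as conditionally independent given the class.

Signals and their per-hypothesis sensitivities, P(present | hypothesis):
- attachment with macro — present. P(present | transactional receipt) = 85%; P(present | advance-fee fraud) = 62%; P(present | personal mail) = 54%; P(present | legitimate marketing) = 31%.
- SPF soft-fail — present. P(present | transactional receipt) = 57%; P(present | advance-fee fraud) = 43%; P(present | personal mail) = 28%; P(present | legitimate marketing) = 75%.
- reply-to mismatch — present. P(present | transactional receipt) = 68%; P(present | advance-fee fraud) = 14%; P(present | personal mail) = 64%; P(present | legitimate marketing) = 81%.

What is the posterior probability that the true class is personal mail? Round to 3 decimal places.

By Bayes' rule with conditional independence, the unnormalized weight for each hypothesis is prior × ∏ likelihoods:
  transactional receipt: 0.24 × 0.85 × 0.57 × 0.68 = 0.07907
  advance-fee fraud: 0.20 × 0.62 × 0.43 × 0.14 = 0.0074648
  personal mail: 0.33 × 0.54 × 0.28 × 0.64 = 0.031933
  legitimate marketing: 0.23 × 0.31 × 0.75 × 0.81 = 0.043315
Marginal likelihood of the evidence = 0.16178.
P(personal mail | evidence) = 0.031933 / 0.16178 ≈ 0.197.

0.197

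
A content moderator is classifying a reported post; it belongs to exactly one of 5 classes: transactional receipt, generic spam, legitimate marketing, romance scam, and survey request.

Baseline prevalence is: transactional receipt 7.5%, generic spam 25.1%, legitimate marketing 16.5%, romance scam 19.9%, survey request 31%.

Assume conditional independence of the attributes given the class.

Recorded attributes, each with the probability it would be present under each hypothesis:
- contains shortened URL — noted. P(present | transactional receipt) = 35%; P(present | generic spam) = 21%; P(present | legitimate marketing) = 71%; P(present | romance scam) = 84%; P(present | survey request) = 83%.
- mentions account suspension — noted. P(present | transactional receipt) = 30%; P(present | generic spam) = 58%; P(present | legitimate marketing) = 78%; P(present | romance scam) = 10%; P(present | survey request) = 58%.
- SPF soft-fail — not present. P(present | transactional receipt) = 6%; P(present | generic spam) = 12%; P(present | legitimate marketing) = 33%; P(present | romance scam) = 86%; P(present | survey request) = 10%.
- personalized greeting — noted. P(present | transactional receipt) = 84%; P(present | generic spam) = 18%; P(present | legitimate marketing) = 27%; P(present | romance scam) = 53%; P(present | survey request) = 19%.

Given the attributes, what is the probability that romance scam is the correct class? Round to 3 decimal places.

0.023

For each hypothesis, the unnormalized posterior weight is prior × product of the attribute likelihoods (using 1 − P(present | H) for each absent attribute):
  transactional receipt: 0.075 × 0.35 × 0.30 × (1 − 0.06) × 0.84 = 0.0062181
  generic spam: 0.251 × 0.21 × 0.58 × (1 − 0.12) × 0.18 = 0.0048426
  legitimate marketing: 0.165 × 0.71 × 0.78 × (1 − 0.33) × 0.27 = 0.01653
  romance scam: 0.199 × 0.84 × 0.10 × (1 − 0.86) × 0.53 = 0.0012403
  survey request: 0.310 × 0.83 × 0.58 × (1 − 0.10) × 0.19 = 0.025519
Marginal likelihood of the evidence = 0.05435.
P(romance scam | evidence) = 0.0012403 / 0.05435 ≈ 0.023.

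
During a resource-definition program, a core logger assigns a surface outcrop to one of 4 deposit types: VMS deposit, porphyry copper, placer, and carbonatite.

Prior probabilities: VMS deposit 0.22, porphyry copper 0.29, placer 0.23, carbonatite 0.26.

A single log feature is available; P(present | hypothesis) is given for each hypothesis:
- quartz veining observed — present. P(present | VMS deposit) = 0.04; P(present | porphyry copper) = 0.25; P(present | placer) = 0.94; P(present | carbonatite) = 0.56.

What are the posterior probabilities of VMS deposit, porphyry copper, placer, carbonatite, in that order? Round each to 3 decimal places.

0.020, 0.164, 0.488, 0.329

Multiply each prior by the likelihood of the log feature:
  VMS deposit: 0.22 × 0.04 = 0.0088
  porphyry copper: 0.29 × 0.25 = 0.0725
  placer: 0.23 × 0.94 = 0.2162
  carbonatite: 0.26 × 0.56 = 0.1456
Marginal likelihood of the evidence = 0.4431.
P(VMS deposit | evidence) = 0.0088 / 0.4431 ≈ 0.020
P(porphyry copper | evidence) = 0.0725 / 0.4431 ≈ 0.164
P(placer | evidence) = 0.2162 / 0.4431 ≈ 0.488
P(carbonatite | evidence) = 0.1456 / 0.4431 ≈ 0.329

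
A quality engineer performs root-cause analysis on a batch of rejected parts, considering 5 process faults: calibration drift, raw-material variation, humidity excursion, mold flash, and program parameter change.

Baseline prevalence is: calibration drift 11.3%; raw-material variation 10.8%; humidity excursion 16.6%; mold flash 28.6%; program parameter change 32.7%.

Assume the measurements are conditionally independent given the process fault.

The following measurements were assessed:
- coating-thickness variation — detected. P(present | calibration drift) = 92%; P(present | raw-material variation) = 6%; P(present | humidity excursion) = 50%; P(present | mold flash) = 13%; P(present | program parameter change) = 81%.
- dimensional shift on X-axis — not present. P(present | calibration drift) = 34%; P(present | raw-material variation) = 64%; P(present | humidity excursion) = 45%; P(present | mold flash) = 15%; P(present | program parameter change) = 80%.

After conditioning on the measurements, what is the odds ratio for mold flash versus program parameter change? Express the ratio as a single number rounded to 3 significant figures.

0.597

Unnormalized posterior weight (prior times the measurement likelihoods) for each of the two hypotheses (using 1 − P(present | H) for each absent measurement):
  mold flash: 0.286 × 0.13 × (1 − 0.15) = 0.031603
  program parameter change: 0.327 × 0.81 × (1 − 0.80) = 0.052974
Posterior odds = 0.031603 / 0.052974 ≈ 0.597.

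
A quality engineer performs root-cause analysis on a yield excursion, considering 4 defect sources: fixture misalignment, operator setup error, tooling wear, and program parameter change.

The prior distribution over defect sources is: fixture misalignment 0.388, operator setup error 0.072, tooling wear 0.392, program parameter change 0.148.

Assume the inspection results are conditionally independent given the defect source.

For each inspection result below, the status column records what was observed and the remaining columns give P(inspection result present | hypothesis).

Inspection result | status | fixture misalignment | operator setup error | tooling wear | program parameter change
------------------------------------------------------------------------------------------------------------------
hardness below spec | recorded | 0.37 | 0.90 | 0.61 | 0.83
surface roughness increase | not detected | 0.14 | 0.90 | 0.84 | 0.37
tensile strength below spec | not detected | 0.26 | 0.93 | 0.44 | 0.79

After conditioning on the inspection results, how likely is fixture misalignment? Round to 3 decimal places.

0.706

For each hypothesis, the unnormalized posterior weight is prior × product of the inspection result likelihoods (using 1 − P(present | H) for each absent inspection result):
  fixture misalignment: 0.388 × 0.37 × (1 − 0.14) × (1 − 0.26) = 0.091362
  operator setup error: 0.072 × 0.90 × (1 − 0.90) × (1 − 0.93) = 0.0004536
  tooling wear: 0.392 × 0.61 × (1 − 0.84) × (1 − 0.44) = 0.021425
  program parameter change: 0.148 × 0.83 × (1 − 0.37) × (1 − 0.79) = 0.016252
Marginal likelihood of the evidence = 0.12949.
P(fixture misalignment | evidence) = 0.091362 / 0.12949 ≈ 0.706.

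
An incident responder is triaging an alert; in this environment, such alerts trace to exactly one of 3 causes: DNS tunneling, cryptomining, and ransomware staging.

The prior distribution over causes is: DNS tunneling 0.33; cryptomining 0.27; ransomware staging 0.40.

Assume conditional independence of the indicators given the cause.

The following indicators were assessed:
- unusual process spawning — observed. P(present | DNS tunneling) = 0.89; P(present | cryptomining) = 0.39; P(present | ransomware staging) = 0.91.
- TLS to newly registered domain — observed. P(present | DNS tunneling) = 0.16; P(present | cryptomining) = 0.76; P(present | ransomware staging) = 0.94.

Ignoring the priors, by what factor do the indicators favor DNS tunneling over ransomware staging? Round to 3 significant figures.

0.166

The Bayes factor is the ratio of the joint likelihoods of the indicator pattern under the two hypotheses.
  DNS tunneling: 0.89 × 0.16 = 0.1424
  ransomware staging: 0.91 × 0.94 = 0.8554
Bayes factor = 0.1424 / 0.8554 ≈ 0.166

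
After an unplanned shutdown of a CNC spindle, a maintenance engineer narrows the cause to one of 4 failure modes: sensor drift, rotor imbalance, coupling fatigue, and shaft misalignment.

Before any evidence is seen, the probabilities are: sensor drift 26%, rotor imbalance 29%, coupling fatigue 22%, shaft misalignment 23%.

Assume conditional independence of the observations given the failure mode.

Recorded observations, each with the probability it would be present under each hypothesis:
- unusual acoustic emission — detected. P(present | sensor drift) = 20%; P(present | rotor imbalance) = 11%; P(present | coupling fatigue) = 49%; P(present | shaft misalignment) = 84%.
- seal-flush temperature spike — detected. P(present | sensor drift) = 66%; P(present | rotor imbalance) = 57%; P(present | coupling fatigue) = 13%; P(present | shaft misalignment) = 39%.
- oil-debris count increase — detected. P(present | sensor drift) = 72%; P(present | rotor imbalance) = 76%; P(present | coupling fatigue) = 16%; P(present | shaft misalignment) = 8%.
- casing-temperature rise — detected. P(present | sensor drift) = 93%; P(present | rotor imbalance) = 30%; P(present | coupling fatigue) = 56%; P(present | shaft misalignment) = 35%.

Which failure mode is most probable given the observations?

Multiply each prior by the joint likelihood of the evidence pattern:
  sensor drift: 0.26 × 0.20 × 0.66 × 0.72 × 0.93 = 0.022981
  rotor imbalance: 0.29 × 0.11 × 0.57 × 0.76 × 0.30 = 0.0041457
  coupling fatigue: 0.22 × 0.49 × 0.13 × 0.16 × 0.56 = 0.0012557
  shaft misalignment: 0.23 × 0.84 × 0.39 × 0.08 × 0.35 = 0.0021097
Normalizing constant Z = 0.022981 + 0.0041457 + 0.0012557 + 0.0021097 = 0.030492.
P(sensor drift | evidence) ≈ 0.022981 / 0.030492 ≈ 0.754
P(rotor imbalance | evidence) ≈ 0.0041457 / 0.030492 ≈ 0.136
P(coupling fatigue | evidence) ≈ 0.0012557 / 0.030492 ≈ 0.041
P(shaft misalignment | evidence) ≈ 0.0021097 / 0.030492 ≈ 0.069
The largest is 0.754, so sensor drift is most probable.

sensor drift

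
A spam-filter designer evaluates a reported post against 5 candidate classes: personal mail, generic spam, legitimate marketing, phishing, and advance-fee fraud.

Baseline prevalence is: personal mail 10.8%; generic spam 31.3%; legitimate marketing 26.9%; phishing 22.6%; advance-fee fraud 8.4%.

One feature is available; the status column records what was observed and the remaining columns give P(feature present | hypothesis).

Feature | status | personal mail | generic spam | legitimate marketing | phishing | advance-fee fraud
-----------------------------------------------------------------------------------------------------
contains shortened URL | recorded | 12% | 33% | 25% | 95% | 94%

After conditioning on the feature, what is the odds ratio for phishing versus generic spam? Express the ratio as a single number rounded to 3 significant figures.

2.08

The normalizing constant cancels in an odds ratio, so compute prior × likelihood for the two hypotheses only:
  phishing: 0.226 × 0.95 = 0.2147
  generic spam: 0.313 × 0.33 = 0.10329
Posterior odds = 0.2147 / 0.10329 ≈ 2.08.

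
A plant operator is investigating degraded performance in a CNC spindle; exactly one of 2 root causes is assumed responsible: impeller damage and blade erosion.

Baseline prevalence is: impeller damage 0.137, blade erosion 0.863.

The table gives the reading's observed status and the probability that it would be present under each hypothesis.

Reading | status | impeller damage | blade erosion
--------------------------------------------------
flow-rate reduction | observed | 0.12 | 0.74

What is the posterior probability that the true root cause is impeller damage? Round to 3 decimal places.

By Bayes' rule, the unnormalized weight for each hypothesis is prior × likelihood:
  impeller damage: 0.137 × 0.12 = 0.01644
  blade erosion: 0.863 × 0.74 = 0.63862
Marginal likelihood of the evidence = 0.65506.
P(impeller damage | evidence) = 0.01644 / 0.65506 ≈ 0.025.

0.025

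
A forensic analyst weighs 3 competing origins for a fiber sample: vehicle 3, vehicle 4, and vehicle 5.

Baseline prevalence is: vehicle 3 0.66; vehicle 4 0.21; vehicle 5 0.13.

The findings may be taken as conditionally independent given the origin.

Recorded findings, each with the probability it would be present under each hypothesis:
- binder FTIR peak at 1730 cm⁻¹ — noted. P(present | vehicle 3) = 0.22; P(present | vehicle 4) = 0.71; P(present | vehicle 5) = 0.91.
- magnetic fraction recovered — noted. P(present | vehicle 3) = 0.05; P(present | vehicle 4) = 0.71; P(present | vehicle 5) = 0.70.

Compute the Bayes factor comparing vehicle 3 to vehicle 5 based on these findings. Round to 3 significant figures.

Take the product of per-finding likelihoods under each hypothesis, then divide.
  vehicle 3: 0.22 × 0.05 = 0.011
  vehicle 5: 0.91 × 0.70 = 0.637
Bayes factor = 0.011 / 0.637 ≈ 0.0173

0.0173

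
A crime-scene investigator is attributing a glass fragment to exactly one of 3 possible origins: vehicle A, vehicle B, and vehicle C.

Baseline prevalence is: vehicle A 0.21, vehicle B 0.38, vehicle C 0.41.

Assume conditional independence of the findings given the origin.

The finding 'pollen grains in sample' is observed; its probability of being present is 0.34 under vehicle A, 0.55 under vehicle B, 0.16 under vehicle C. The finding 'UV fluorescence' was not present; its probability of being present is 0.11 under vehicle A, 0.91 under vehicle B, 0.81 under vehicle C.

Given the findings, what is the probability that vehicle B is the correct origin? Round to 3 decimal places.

For each hypothesis, the unnormalized posterior weight is prior × product of the finding likelihoods (using 1 − P(present | H) for each absent finding):
  vehicle A: 0.21 × 0.34 × (1 − 0.11) = 0.063546
  vehicle B: 0.38 × 0.55 × (1 − 0.91) = 0.01881
  vehicle C: 0.41 × 0.16 × (1 − 0.81) = 0.012464
Normalizing constant Z = 0.063546 + 0.01881 + 0.012464 = 0.09482.
P(vehicle B | evidence) = 0.01881 / 0.09482 ≈ 0.198.

0.198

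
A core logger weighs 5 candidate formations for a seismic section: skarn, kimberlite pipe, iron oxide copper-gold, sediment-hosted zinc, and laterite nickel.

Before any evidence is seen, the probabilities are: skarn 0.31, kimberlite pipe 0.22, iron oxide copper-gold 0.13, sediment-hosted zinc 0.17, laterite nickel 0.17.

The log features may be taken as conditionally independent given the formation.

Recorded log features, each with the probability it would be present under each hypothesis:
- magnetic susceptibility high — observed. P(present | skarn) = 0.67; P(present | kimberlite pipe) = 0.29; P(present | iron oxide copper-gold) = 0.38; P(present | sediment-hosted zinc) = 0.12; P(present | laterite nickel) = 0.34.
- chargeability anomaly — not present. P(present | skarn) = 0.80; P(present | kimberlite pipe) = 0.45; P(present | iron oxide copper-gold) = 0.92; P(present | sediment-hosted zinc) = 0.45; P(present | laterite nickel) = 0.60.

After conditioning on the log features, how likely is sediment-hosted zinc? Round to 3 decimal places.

0.098

Multiply each prior by the joint likelihood of the log feature pattern (using 1 − P(present | H) for each absent log feature):
  skarn: 0.31 × 0.67 × (1 − 0.80) = 0.04154
  kimberlite pipe: 0.22 × 0.29 × (1 − 0.45) = 0.03509
  iron oxide copper-gold: 0.13 × 0.38 × (1 − 0.92) = 0.003952
  sediment-hosted zinc: 0.17 × 0.12 × (1 − 0.45) = 0.01122
  laterite nickel: 0.17 × 0.34 × (1 − 0.60) = 0.02312
Marginal likelihood of the evidence = 0.11492.
P(sediment-hosted zinc | evidence) = 0.01122 / 0.11492 ≈ 0.098.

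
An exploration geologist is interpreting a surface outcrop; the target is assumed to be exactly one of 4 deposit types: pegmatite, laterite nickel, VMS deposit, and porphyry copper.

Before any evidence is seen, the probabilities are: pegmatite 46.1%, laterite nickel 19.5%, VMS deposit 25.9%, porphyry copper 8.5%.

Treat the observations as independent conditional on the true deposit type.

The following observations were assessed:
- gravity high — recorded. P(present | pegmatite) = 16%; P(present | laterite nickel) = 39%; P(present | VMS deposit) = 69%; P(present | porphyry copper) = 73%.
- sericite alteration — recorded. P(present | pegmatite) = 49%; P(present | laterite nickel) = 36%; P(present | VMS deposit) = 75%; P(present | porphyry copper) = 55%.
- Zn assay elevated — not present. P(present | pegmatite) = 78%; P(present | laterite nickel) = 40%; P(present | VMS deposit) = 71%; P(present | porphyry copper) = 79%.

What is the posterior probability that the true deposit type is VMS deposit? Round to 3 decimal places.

For each hypothesis, the unnormalized posterior weight is prior × product of the observation likelihoods (using 1 − P(present | H) for each absent observation):
  pegmatite: 0.461 × 0.16 × 0.49 × (1 − 0.78) = 0.0079513
  laterite nickel: 0.195 × 0.39 × 0.36 × (1 − 0.40) = 0.016427
  VMS deposit: 0.259 × 0.69 × 0.75 × (1 − 0.71) = 0.038869
  porphyry copper: 0.085 × 0.73 × 0.55 × (1 − 0.79) = 0.0071668
Marginal likelihood of the evidence = 0.070414.
P(VMS deposit | evidence) = 0.038869 / 0.070414 ≈ 0.552.

0.552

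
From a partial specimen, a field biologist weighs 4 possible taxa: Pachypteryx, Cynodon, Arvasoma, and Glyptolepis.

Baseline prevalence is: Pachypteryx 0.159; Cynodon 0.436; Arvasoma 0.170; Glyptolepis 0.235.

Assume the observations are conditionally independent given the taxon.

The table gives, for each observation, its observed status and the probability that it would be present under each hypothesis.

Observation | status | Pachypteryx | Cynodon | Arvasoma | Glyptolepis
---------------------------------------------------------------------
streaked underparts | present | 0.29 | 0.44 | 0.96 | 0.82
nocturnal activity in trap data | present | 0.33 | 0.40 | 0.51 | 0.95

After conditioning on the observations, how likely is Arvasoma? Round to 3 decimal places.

0.232

For each hypothesis, the unnormalized posterior weight is prior × product of the observation likelihoods:
  Pachypteryx: 0.159 × 0.29 × 0.33 = 0.015216
  Cynodon: 0.436 × 0.44 × 0.40 = 0.076736
  Arvasoma: 0.170 × 0.96 × 0.51 = 0.083232
  Glyptolepis: 0.235 × 0.82 × 0.95 = 0.18306
Marginal likelihood of the evidence = 0.35825.
P(Arvasoma | evidence) = 0.083232 / 0.35825 ≈ 0.232.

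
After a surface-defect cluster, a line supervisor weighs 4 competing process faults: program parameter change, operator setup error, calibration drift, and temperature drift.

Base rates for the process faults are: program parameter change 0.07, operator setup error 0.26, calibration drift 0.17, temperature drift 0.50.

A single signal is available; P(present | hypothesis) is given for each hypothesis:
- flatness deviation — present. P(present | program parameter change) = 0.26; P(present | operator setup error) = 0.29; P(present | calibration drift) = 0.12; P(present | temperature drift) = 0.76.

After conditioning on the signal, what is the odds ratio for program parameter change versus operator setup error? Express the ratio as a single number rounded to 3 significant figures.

0.241

The normalizing constant cancels in an odds ratio, so compute prior × likelihood for the two hypotheses only:
  program parameter change: 0.07 × 0.26 = 0.0182
  operator setup error: 0.26 × 0.29 = 0.0754
Posterior odds = 0.0182 / 0.0754 ≈ 0.241.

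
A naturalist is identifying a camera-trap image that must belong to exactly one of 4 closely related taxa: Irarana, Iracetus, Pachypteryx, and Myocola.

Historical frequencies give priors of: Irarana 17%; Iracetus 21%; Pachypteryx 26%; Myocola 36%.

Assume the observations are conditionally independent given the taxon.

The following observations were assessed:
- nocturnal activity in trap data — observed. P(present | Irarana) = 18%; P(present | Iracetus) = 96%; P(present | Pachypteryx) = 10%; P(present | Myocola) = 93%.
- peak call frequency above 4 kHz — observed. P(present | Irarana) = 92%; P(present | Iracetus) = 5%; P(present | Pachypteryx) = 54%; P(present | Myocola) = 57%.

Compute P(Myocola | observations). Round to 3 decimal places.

Multiply each prior by the joint likelihood of the evidence pattern:
  Irarana: 0.17 × 0.18 × 0.92 = 0.028152
  Iracetus: 0.21 × 0.96 × 0.05 = 0.01008
  Pachypteryx: 0.26 × 0.10 × 0.54 = 0.01404
  Myocola: 0.36 × 0.93 × 0.57 = 0.19084
The unnormalized weights sum to 0.24311.
P(Myocola | evidence) = 0.19084 / 0.24311 ≈ 0.785.

0.785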